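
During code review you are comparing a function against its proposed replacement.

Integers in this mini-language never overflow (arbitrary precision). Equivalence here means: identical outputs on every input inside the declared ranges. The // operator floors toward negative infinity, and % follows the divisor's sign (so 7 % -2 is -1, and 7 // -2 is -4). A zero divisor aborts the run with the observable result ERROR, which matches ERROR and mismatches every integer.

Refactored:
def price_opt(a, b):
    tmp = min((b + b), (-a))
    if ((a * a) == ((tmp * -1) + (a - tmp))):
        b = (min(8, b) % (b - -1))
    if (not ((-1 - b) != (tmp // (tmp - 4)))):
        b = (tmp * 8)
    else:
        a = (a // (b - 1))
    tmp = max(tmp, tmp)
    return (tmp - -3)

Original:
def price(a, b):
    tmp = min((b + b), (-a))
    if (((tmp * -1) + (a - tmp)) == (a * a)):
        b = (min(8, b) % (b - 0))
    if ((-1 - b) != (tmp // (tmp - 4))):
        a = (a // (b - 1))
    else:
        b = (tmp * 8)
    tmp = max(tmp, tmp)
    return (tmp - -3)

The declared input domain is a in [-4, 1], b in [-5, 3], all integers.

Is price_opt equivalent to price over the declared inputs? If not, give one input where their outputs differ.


The rewrite breaks on a=0, b=0, where the results are ERROR and 3.
price: tmp = 0; (((tmp * -1) + (a - tmp)) == (a * a)) -> true; division by zero -> ERROR
price_opt: tmp = 0; ((a * a) == ((tmp * -1) + (a - tmp))) -> true; b = 0; (not ((-1 - b) != (tmp // (tmp - 4)))) -> false; a = 0; tmp = 0; return 3
verdict: not equivalent; witness: a=0, b=0


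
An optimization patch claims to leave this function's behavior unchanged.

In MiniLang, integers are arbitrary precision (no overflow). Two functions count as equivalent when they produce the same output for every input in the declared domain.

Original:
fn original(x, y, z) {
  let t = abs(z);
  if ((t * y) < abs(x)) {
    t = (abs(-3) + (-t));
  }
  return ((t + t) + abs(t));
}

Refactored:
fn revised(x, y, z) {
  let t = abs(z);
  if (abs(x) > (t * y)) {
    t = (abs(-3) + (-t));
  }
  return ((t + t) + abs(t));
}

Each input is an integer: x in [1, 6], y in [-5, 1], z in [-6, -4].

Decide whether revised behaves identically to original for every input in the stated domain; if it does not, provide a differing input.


Behavior is preserved: although comparison usage differs, the outputs never diverge.
Spot check at x=4, y=-5, z=-5 — original: t=5, then ((t * y) < abs(x)) is true, then t=-2, then returns -2. revised: t=5, then (abs(x) > (t * y)) is true, then t=-2, then returns -2. Both give -2.
Checked all 126 inputs in the declared domain: the outputs agree on every one.
verdict: equivalent


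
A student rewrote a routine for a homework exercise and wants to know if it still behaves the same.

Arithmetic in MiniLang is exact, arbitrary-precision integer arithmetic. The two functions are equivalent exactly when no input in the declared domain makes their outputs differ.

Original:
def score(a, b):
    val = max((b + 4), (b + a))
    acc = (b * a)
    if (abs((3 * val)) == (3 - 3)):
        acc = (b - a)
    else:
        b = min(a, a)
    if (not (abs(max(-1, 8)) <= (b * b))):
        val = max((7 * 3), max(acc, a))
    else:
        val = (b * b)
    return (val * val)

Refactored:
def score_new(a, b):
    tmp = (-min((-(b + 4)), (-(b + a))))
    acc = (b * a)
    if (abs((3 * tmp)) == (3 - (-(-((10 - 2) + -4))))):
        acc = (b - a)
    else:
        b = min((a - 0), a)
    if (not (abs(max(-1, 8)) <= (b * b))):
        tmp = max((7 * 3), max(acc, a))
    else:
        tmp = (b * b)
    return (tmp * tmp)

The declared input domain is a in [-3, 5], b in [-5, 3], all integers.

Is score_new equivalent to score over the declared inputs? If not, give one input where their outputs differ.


Try a=-3, b=-4.
score: val = 0; acc = 12; (abs((3 * val)) == (3 - 3)) -> true; acc = -1; (not (abs(max(-1, 8)) <= (b * b))) -> false; val = 16; return 256
score_new: tmp = 0; acc = 12; (abs((3 * tmp)) == (3 - (-(-((10 - 2) + -4))))) -> false; b = -3; (not (abs(max(-1, 8)) <= (b * b))) -> false; tmp = 9; return 81
256 against 81: the behavior changed.
verdict: not equivalent; witness: a=-3, b=-4


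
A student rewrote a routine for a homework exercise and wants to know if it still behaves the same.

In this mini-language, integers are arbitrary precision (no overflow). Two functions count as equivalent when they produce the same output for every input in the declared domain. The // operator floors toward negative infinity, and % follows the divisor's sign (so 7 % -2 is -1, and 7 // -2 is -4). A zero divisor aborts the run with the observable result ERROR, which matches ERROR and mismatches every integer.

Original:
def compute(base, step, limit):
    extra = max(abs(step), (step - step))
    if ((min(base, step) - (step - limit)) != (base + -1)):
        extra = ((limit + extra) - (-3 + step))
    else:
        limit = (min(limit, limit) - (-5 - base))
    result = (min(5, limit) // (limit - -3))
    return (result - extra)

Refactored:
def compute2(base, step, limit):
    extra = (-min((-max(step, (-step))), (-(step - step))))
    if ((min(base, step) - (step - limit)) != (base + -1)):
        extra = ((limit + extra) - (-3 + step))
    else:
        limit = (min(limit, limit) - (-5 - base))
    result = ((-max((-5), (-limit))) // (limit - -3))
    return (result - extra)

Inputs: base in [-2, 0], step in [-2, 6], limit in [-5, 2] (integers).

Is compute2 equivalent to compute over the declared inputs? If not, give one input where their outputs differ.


Changes here: min/max/abs usage differs; the full 216-point sweep finds no disagreement.
verdict: equivalent


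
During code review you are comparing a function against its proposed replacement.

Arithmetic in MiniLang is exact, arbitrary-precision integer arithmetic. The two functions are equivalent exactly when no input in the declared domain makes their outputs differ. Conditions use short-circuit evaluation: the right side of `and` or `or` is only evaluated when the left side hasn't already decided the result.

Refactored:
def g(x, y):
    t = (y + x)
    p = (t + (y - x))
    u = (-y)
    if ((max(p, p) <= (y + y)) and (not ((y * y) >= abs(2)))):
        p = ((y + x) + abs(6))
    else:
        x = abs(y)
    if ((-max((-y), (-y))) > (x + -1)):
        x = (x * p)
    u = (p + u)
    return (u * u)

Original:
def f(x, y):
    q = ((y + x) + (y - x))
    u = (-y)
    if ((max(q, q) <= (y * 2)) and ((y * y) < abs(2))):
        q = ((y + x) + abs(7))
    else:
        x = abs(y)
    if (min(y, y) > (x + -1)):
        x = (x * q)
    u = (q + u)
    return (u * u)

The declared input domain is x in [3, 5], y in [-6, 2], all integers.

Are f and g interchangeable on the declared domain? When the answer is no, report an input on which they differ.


Input x=3, y=-1: 100 from f versus 81 from g.
verdict: not equivalent; witness: x=3, y=-1


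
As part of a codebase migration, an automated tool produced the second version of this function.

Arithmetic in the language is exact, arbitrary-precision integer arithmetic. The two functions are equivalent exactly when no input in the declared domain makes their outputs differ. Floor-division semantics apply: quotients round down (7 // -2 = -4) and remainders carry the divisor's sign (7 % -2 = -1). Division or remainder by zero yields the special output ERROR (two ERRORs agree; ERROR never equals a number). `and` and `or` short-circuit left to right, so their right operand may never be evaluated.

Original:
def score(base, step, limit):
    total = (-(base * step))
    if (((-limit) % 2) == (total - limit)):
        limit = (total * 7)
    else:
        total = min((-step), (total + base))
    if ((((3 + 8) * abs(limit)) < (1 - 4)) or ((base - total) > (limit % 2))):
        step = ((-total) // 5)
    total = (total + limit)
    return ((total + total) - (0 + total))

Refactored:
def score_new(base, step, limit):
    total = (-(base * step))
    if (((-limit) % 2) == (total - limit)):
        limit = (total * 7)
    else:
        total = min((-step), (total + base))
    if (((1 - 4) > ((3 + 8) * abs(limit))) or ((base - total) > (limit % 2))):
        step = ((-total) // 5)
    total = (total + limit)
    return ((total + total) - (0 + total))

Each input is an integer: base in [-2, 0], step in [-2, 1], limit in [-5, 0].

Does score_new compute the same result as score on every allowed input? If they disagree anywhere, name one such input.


Behavior is preserved: although comparison usage differs, the outputs never diverge.
One worked example (base=0, step=0, limit=0) — score: total := 0 | (((-limit) % 2) == (total - limit)): true | limit := 0 | ((((3 + 8) * abs(limit)) < (1 - 4)) or ((base - total) > (limit % 2))): false | total := 0 | result 0; score_new: total := 0 | (((-limit) % 2) == (total - limit)): true | limit := 0 | (((1 - 4) > ((3 + 8) * abs(limit))) or ((base - total) > (limit % 2))): false | total := 0 | result 0; agreement on 0.
Sweeping the whole domain (72 inputs) finds no disagreement.
verdict: equivalent


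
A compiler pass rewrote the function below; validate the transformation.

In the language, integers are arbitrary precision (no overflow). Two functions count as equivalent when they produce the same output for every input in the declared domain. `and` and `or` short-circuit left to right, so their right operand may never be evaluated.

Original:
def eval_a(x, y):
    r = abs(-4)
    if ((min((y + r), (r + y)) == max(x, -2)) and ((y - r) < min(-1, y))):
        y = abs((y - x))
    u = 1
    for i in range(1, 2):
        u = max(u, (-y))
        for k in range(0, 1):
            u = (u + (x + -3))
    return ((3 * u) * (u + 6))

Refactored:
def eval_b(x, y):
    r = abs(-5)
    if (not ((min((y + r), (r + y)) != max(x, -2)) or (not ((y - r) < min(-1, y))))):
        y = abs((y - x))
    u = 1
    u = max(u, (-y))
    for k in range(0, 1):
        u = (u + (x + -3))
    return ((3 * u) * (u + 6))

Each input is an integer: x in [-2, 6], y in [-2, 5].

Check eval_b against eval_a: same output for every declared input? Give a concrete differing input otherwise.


x=2, y=-2 yields 0 from eval_a but 21 from eval_b.
verdict: not equivalent; witness: x=2, y=-2


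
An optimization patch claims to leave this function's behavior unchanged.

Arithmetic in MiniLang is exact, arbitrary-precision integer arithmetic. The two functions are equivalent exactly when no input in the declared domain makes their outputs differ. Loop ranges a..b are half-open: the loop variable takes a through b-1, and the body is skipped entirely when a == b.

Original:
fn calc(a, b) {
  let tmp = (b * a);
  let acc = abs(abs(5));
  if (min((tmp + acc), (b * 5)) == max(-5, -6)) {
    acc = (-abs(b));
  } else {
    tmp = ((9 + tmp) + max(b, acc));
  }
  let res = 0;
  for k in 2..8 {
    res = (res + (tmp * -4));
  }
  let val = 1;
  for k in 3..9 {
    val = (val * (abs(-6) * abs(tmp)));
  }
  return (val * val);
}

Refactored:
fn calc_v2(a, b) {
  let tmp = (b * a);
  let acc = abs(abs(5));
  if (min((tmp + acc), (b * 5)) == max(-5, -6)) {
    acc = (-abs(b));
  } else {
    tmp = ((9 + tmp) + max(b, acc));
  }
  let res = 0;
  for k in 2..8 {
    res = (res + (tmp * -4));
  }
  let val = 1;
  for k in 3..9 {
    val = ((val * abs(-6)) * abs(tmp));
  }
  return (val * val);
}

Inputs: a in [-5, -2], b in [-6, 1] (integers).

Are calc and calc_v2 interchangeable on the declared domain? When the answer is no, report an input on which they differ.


Behavior is preserved: although same computation, different form, the outputs never diverge.
One worked example (a=-3, b=-4) — calc: tmp = 12; acc = 5; (min((tmp + acc), (b * 5)) == max(-5, -6)) -> false; tmp = 26; res = 0; [k=2]; res = -104; [k=3]; res = -208; [k=4]; res = -312; [k=5]; res = -416; [k=6]; res = -520; [k=7]; res = -624; val = 1; [k=3]; val = 156; [k=4]; val = 24336; [k=5]; val = 3796416; [k=6]; val = 592240896; [k=7]; val = 92389579776; [k=8]; val = 14412774445056; return 207728067204059288762843136; calc_v2: tmp = 12; acc = 5; (min((tmp + acc), (b * 5)) == max(-5, -6)) -> false; tmp = 26; res = 0; [k=2]; res = -104; [k=3]; res = -208; [k=4]; res = -312; [k=5]; res = -416; [k=6]; res = -520; [k=7]; res = -624; val = 1; [k=3]; val = 156; [k=4]; val = 24336; [k=5]; val = 3796416; [k=6]; val = 592240896; [k=7]; val = 92389579776; [k=8]; val = 14412774445056; return 207728067204059288762843136; agreement on 207728067204059288762843136.
Across all 32 domain points the two functions coincide.
verdict: equivalent


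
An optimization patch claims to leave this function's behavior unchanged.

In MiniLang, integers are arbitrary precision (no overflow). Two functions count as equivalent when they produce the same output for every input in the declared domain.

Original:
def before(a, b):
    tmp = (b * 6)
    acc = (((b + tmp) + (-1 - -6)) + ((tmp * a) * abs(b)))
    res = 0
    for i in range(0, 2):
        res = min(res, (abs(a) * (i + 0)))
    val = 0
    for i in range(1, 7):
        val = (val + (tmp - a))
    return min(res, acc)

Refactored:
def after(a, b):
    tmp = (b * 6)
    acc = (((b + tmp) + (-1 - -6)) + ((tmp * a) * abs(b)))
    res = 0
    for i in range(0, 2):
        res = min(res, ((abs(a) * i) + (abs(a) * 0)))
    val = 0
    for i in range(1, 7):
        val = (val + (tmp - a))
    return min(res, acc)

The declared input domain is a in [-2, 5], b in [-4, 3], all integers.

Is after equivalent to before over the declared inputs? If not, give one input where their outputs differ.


Equivalent — the differences include arithmetic usage differs, plus min/max/abs usage differs, yet no declared input distinguishes the two.
Spot check at a=4, b=0 — before: tmp becomes 0; next acc becomes 5; next res becomes 0; next at i=0:; next res becomes 0; next at i=1:; next res becomes 0; next val becomes 0; next at i=1:; next val becomes -4; next at i=2:; next val becomes -8; next at i=3:; next val becomes -12; next at i=4:; next val becomes -16; next at i=5:; next val becomes -20; next at i=6:; next val becomes -24; next final value 0. after: tmp becomes 0; next acc becomes 5; next res becomes 0; next at i=0:; next res becomes 0; next at i=1:; next res becomes 0; next val becomes 0; next at i=1:; next val becomes -4; next at i=2:; next val becomes -8; next at i=3:; next val becomes -12; next at i=4:; next val becomes -16; next at i=5:; next val becomes -20; next at i=6:; next val becomes -24; next final value 0. Both give 0.
Every one of the 64 inputs gives matching results.
verdict: equivalent


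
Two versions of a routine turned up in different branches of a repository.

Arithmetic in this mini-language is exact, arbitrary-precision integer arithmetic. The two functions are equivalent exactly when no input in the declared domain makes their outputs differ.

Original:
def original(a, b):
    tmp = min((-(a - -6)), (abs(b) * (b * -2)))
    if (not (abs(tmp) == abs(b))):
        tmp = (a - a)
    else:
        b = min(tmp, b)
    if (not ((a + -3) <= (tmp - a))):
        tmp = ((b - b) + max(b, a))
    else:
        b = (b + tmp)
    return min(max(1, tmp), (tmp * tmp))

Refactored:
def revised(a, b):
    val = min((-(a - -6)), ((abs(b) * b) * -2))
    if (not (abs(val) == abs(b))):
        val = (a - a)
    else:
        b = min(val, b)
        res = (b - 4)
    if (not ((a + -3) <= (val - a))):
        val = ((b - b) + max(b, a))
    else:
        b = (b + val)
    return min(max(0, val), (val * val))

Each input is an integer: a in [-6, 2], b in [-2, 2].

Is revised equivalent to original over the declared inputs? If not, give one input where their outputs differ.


Run the pair on a=-5, b=-1.
original: tmp := -1 | (not (abs(tmp) == abs(b))): false | b := -1 | (not ((a + -3) <= (tmp - a))): false | b := -2 | result 1
revised: val := -1 | (not (abs(val) == abs(b))): false | b := -1 | res := -5 | (not ((a + -3) <= (val - a))): false | b := -2 | result 0
1 and 0 differ, so these are not the same function on this domain.
verdict: not equivalent; witness: a=-5, b=-1


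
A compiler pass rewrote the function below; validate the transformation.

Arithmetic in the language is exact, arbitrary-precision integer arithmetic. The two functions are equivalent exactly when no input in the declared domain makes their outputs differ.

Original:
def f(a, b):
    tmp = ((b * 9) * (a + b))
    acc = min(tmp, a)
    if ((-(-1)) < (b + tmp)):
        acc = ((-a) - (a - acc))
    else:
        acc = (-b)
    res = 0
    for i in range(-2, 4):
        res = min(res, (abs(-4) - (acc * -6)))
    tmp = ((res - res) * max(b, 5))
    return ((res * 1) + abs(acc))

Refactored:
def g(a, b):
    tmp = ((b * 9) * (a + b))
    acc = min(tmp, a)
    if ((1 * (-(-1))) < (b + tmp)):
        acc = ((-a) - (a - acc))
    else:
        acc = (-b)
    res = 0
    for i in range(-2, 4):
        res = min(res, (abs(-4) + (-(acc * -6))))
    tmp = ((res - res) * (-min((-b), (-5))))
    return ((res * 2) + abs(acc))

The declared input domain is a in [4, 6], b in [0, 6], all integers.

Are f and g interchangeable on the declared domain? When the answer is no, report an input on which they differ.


Input a=4, b=1: -16 from f versus -36 from g.
verdict: not equivalent; witness: a=4, b=1


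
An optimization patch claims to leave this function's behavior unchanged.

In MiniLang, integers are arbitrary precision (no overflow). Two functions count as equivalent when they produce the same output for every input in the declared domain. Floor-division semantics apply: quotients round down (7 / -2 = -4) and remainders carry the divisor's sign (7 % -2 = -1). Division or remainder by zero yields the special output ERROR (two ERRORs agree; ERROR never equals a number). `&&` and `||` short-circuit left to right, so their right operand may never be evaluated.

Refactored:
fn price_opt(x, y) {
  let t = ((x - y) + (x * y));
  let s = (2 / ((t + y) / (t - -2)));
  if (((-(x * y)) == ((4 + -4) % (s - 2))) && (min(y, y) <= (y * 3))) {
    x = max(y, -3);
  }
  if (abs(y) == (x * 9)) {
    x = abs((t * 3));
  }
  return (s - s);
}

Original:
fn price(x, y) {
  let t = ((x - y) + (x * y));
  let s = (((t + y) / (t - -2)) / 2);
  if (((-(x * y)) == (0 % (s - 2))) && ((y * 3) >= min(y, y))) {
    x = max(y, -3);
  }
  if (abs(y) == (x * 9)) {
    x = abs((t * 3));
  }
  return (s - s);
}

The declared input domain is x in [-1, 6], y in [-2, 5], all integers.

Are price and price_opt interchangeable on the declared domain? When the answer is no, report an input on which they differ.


Try x=-1, y=-2.
price: t = 3; s = 0; (((-(x * y)) == (0 % (s - 2))) && ((y * 3) >= min(y, y))) -> false; (abs(y) == (x * 9)) -> false; return 0
price_opt: t = 3; division by zero -> ERROR
0 != ERROR, so the rewrite changes behavior.
verdict: not equivalent; witness: x=-1, y=-2


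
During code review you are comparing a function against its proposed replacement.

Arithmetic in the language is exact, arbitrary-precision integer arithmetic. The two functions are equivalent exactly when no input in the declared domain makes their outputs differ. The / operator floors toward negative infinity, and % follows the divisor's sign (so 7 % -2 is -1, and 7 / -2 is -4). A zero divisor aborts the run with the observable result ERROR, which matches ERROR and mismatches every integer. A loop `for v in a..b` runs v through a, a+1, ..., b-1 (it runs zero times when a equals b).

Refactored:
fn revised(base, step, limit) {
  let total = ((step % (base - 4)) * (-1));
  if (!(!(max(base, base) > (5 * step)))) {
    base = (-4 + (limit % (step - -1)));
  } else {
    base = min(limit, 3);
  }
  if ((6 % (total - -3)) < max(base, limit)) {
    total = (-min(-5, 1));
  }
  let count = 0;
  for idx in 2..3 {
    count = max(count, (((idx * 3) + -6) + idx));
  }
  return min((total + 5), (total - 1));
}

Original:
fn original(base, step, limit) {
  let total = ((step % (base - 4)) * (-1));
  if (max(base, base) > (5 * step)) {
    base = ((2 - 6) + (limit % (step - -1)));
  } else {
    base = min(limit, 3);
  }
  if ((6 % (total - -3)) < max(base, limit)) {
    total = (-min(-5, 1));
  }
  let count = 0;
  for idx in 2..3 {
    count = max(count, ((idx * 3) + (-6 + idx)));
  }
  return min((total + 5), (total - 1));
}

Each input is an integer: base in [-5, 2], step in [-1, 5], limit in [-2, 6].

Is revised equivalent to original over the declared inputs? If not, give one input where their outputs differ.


Although arithmetic usage differs, and boolean connective usage differs, and constant usage differs, 504/504 inputs agree.
verdict: equivalent


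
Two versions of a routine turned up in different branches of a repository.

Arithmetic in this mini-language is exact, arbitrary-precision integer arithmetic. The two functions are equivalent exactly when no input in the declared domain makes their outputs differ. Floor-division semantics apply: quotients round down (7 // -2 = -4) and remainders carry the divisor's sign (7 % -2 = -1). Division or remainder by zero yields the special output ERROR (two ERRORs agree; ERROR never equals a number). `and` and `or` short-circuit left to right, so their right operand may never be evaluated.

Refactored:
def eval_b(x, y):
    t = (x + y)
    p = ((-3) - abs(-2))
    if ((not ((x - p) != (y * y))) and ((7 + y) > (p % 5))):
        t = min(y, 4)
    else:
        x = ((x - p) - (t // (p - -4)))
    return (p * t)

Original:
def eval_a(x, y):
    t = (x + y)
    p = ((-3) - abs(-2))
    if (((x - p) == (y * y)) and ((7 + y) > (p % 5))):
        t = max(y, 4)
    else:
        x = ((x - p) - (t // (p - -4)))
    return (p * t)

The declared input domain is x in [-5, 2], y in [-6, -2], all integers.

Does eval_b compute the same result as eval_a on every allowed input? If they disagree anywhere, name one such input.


Try x=-1, y=-2.
eval_a: t := -3 | p := -5 | (((x - p) == (y * y)) and ((7 + y) > (p % 5))): true | t := 4 | result -20
eval_b: t := -3 | p := -5 | ((not ((x - p) != (y * y))) and ((7 + y) > (p % 5))): true | t := -2 | result 10
-20 against 10: the behavior changed.
verdict: not equivalent; witness: x=-1, y=-2


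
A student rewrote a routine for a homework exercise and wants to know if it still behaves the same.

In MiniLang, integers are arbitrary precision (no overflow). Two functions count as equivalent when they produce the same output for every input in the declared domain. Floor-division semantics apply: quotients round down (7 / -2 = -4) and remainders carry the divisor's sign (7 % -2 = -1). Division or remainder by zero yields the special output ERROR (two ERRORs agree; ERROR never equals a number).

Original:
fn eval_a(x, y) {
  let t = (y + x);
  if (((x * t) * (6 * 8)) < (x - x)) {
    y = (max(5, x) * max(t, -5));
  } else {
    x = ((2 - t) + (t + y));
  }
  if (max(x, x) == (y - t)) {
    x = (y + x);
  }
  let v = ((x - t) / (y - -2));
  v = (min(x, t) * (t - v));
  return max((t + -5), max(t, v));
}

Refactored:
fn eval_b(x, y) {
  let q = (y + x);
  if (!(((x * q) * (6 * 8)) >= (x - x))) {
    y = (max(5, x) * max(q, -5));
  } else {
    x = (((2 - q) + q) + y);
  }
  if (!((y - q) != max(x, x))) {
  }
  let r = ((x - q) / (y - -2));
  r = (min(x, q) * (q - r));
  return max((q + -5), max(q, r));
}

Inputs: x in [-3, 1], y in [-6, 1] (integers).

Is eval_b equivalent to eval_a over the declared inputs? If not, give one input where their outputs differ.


Not equivalent: x=-3, y=1 separates them (8 vs 6).
eval_a: t=-2, then (((x * t) * (6 * 8)) < (x - x)) is false, then x=3, then (max(x, x) == (y - t)) is true, then x=4, then v=2, then v=8, then returns 8
eval_b: q=-2, then (!(((x * q) * (6 * 8)) >= (x - x))) is false, then x=3, then (!((y - q) != max(x, x))) is true, then r=1, then r=6, then returns 6
verdict: not equivalent; witness: x=-3, y=1


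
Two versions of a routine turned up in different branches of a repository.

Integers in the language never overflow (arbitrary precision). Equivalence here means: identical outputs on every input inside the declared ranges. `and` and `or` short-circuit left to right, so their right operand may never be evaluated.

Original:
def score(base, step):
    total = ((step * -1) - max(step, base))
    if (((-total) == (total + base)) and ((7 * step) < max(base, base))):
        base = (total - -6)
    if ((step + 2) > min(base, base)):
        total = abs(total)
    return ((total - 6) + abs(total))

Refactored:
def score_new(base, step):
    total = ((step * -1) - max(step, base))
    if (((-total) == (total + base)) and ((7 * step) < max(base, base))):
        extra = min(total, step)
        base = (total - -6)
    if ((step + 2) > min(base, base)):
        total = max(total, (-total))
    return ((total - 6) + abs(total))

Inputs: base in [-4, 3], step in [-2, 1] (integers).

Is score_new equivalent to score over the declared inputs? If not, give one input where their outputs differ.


Comparing the listings, the differences include: local variable names differ; and min/max/abs usage differs; and statement counts differ.
Tracing base=-1, step=-2: score: total := 3 | (((-total) == (total + base)) and ((7 * step) < max(base, base))): false | ((step + 2) > min(base, base)): true | total := 3 | result 0 | score_new: total := 3 | (((-total) == (total + base)) and ((7 * step) < max(base, base))): false | ((step + 2) > min(base, base)): true | total := 3 | result 0 — matching result 0.
Checked all 32 inputs in the declared domain: the outputs agree on every one.
verdict: equivalent


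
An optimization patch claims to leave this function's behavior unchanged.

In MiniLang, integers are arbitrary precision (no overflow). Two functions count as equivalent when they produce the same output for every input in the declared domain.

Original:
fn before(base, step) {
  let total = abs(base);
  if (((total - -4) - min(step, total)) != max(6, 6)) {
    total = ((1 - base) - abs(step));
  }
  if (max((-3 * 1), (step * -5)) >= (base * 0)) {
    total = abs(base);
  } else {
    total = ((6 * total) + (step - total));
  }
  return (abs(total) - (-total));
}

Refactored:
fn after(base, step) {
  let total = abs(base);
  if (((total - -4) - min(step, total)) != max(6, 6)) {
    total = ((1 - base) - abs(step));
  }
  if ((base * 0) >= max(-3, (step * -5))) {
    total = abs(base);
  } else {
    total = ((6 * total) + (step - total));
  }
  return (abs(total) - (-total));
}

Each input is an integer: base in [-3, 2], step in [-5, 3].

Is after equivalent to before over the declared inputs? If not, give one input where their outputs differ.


Evaluate both at base=-3, step=-5.
before: total := 3 | (((total - -4) - min(step, total)) != max(6, 6)): true | total := -1 | (max((-3 * 1), (step * -5)) >= (base * 0)): true | total := 3 | result 6
after: total := 3 | (((total - -4) - min(step, total)) != max(6, 6)): true | total := -1 | ((base * 0) >= max(-3, (step * -5))): false | total := -10 | result 0
6 against 0: the behavior changed.
verdict: not equivalent; witness: base=-3, step=-5


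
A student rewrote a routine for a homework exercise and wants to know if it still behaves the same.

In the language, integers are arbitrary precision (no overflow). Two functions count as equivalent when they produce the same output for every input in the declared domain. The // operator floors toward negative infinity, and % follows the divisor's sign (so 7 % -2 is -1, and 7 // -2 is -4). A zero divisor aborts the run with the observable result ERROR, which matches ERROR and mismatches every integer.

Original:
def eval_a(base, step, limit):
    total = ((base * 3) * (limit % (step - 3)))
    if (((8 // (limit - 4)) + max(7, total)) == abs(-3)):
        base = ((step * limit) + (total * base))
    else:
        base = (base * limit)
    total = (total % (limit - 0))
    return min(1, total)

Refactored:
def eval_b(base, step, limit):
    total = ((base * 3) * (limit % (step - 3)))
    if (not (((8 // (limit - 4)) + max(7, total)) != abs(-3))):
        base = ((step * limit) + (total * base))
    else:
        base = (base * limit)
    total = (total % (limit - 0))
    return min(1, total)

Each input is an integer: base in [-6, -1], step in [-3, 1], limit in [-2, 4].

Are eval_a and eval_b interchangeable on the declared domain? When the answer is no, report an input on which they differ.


Equivalent — the differences include comparison usage differs; also boolean connective usage differs, yet no declared input distinguishes the two.
Spot check at base=-2, step=-2, limit=4 — eval_a: total := 6 | divide-by-zero, output ERROR. eval_b: total := 6 | divide-by-zero, output ERROR. Both give ERROR.
Sweeping the whole domain (210 inputs) finds no disagreement.
verdict: equivalent


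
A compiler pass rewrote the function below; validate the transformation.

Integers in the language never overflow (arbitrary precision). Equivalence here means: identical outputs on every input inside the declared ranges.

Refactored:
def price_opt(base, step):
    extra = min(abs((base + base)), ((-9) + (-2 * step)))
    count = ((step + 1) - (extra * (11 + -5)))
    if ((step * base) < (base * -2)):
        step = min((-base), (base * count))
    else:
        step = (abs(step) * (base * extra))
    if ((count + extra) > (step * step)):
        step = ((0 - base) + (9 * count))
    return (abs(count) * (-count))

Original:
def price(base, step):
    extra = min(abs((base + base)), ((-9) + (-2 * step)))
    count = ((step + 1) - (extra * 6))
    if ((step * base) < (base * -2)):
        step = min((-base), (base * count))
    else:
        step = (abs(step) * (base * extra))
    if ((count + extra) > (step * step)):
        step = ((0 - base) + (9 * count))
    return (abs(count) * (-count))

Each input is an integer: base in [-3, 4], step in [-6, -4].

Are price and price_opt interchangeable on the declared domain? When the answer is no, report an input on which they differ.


The two versions differ — the changes include arithmetic usage differs; and constant usage differs.
As a probe, take base=-1, step=-4: price runs extra := -1 | count := 3 | ((step * base) < (base * -2)): false | step := 4 | ((count + extra) > (step * step)): false | result -9; price_opt runs extra := -1 | count := 3 | ((step * base) < (base * -2)): false | step := 4 | ((count + extra) > (step * step)): false | result -9; both end at -9.
Every one of the 24 inputs gives matching results.
verdict: equivalent


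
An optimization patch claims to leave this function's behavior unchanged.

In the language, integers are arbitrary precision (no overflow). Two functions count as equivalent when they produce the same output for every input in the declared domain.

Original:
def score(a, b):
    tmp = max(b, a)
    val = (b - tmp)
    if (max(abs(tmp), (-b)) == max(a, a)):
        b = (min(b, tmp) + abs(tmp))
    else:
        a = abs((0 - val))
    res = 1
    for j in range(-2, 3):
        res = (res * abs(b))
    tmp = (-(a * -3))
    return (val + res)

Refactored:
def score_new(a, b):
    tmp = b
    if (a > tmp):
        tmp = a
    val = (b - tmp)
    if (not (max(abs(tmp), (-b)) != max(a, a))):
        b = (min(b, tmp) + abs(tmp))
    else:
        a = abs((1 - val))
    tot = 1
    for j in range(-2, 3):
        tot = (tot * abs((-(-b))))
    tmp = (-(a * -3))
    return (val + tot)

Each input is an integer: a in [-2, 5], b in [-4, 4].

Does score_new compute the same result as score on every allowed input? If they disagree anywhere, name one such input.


Equivalent. The edit looks behavioral (`0` became `1`), but over these ranges it never changes the outcome.
Across all 72 domain points the two functions coincide.
Tracing a=2, b=-2: score: tmp becomes 2; next val becomes -4; next (max(abs(tmp), (-b)) == max(a, a)) evaluates to true; next b becomes 0; next res becomes 1; next at j=-2:; next res becomes 0; next at j=-1:; next res becomes 0; next at j=0:; next res becomes 0; next at j=1:; next res becomes 0; next at j=2:; next res becomes 0; next tmp becomes 6; next final value -4 | score_new: tmp becomes -2; next (a > tmp) evaluates to true; next tmp becomes 2; next val becomes -4; next (not (max(abs(tmp), (-b)) != max(a, a))) evaluates to true; next b becomes 0; next tot becomes 1; next at j=-2:; next tot becomes 0; next at j=-1:; next tot becomes 0; next at j=0:; next tot becomes 0; next at j=1:; next tot becomes 0; next at j=2:; next tot becomes 0; next tmp becomes 6; next final value -4 — matching result -4.
verdict: equivalent


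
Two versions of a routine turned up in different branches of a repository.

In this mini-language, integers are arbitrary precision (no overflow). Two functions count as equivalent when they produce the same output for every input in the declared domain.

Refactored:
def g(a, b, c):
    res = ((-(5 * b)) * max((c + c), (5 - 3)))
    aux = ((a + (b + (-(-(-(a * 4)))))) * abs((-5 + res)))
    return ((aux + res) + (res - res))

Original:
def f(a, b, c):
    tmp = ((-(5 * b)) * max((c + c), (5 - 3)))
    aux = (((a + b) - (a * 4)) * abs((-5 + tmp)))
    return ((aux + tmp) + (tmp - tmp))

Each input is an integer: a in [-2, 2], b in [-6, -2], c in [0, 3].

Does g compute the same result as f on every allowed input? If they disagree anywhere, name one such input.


Although local variable names differ; arithmetic usage differs, 100/100 inputs agree.
verdict: equivalent


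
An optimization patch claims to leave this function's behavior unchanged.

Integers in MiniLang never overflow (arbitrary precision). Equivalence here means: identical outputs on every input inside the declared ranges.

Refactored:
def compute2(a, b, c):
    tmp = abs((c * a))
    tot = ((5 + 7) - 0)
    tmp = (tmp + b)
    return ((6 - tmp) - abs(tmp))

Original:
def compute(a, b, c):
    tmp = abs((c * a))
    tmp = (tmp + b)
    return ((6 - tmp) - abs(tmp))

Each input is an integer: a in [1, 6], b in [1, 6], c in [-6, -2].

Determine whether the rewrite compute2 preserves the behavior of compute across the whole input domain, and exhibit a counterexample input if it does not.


Although local variable names differ; arithmetic usage differs; constant usage differs; statement counts differ, 180/180 inputs agree.
verdict: equivalent


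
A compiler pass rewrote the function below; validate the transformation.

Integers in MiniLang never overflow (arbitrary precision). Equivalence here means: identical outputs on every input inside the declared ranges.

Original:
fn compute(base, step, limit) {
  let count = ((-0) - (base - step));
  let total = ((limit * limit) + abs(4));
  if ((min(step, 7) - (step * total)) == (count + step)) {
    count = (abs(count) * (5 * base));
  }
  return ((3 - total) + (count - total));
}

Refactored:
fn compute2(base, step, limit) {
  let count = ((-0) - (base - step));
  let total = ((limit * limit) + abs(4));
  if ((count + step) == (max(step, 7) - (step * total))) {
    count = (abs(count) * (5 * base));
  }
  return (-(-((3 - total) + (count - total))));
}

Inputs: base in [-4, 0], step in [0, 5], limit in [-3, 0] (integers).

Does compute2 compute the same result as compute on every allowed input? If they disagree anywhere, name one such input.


Consider the input base=-1, step=1, limit=0.
compute: count = 2; total = 4; ((min(step, 7) - (step * total)) == (count + step)) -> false; return -3
compute2: count = 2; total = 4; ((count + step) == (max(step, 7) - (step * total))) -> true; count = -10; return -15
-3 and -15 differ, so these are not the same function on this domain.
verdict: not equivalent; witness: base=-1, step=1, limit=0


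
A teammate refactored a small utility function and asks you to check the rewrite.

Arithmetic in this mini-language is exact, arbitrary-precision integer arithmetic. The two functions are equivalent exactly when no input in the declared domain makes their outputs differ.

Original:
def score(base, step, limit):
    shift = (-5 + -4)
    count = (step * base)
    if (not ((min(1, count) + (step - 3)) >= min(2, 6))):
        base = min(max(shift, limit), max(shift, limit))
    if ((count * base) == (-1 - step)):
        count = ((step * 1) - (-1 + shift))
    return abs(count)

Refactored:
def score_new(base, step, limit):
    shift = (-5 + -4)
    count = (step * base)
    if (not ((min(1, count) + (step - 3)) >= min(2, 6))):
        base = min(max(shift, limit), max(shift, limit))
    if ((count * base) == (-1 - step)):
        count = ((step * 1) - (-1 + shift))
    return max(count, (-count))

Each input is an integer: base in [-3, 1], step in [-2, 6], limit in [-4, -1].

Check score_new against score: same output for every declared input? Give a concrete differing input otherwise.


Differences: min/max/abs usage differs — yet all 180 inputs agree.
verdict: equivalent


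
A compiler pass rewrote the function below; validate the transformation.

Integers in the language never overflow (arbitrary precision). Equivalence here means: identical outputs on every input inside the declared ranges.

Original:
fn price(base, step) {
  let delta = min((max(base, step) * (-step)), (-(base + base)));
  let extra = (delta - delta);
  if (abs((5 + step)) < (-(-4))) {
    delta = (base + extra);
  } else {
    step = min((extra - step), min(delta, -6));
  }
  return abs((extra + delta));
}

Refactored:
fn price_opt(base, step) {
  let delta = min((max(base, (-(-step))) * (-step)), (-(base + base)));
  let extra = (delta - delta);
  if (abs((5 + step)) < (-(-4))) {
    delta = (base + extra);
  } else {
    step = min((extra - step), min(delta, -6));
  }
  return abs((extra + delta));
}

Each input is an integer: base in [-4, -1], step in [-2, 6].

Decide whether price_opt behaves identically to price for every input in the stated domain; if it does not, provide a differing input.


Behavior is preserved: although same computation, different form, the outputs never diverge.
One worked example (base=-1, step=6) — price: delta = -36; extra = 0; (abs((5 + step)) < (-(-4))) -> false; step = -36; return 36; price_opt: delta = -36; extra = 0; (abs((5 + step)) < (-(-4))) -> false; step = -36; return 36; agreement on 36.
An exhaustive pass over the 36 declared inputs shows identical outputs.
verdict: equivalent


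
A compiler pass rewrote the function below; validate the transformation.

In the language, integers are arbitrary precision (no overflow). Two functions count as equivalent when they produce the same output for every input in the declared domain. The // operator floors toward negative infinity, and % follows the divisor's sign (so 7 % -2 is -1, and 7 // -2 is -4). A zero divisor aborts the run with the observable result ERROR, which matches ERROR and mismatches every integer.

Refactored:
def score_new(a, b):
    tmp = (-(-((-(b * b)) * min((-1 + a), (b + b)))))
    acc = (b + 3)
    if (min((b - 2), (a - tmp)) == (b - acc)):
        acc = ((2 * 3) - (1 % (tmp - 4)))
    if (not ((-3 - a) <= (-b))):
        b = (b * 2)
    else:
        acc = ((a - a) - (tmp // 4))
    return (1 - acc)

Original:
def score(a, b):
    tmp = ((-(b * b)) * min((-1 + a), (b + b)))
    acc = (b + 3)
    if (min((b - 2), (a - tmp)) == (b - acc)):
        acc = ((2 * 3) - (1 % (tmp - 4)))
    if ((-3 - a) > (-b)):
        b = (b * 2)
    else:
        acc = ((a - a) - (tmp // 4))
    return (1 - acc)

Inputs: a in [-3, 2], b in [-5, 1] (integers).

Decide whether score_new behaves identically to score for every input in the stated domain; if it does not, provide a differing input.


Although comparison usage differs; and boolean connective usage differs, 42/42 inputs agree.
verdict: equivalent


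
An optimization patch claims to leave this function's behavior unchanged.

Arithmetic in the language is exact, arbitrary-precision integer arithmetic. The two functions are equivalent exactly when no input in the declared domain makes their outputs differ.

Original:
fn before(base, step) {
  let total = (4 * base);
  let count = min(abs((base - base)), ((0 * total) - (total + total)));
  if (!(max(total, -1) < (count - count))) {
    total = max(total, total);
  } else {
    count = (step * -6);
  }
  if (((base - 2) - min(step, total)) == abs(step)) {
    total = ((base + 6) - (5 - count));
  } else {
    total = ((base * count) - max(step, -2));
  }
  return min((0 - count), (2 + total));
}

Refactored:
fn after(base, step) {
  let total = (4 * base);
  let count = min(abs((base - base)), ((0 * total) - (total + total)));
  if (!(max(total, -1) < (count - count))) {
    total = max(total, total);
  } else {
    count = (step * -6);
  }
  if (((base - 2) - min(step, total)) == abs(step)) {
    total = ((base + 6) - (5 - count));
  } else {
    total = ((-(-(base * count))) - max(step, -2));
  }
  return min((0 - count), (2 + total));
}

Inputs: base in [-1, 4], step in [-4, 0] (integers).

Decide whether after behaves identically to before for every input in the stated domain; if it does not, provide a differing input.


This is a faithful refactor — same computation, different form, but the computed results match everywhere.
One worked example (base=-1, step=-1) — before: total := -4 | count := 0 | (!(max(total, -1) < (count - count))): false | count := 6 | (((base - 2) - min(step, total)) == abs(step)): true | total := 6 | result -6; after: total := -4 | count := 0 | (!(max(total, -1) < (count - count))): false | count := 6 | (((base - 2) - min(step, total)) == abs(step)): true | total := 6 | result -6; agreement on -6.
Sweeping the whole domain (30 inputs) finds no disagreement.
verdict: equivalent
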